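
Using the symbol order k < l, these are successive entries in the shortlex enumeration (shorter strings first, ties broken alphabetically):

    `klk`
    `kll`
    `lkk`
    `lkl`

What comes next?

llk

The successor of lkl increments the rightmost position that isn't already l and resets every position after it to k.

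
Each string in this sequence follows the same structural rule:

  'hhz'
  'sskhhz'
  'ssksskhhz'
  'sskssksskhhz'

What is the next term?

Each term is the previous one with ssk prepended.
Applying this once more to sskssksskhhz:

ssksskssksskhhz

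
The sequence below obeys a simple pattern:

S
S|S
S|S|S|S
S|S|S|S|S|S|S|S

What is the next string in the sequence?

s(k+1) = s(k)·|·s(k) — each term doubles the last with '|' between the halves.
One more doubling of S|S|S|S|S|S|S|S gives the answer.

S|S|S|S|S|S|S|S|S|S|S|S|S|S|S|S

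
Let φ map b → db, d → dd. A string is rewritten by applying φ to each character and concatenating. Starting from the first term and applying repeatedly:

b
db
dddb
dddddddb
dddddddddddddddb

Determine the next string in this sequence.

Applying the rule to each of the 16 symbols of dddddddddddddddb gives the pieces dd dd dd dd dd dd dd dd dd dd dd dd dd dd dd db, which concatenate to the answer.

dddddddddddddddddddddddddddddddb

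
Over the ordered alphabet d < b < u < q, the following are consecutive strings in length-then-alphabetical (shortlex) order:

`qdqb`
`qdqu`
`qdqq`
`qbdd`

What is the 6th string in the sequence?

Continuing the enumeration 2 steps past qbdd: qbdd → qbdb → (answer).

qbdu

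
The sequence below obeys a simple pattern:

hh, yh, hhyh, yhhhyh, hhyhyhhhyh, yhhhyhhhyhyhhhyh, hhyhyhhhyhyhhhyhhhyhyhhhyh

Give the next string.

Each term (from the third on) is the two preceding terms concatenated in order: term 3 = hh·yh = hhyh.
The next term joins yhhhyhhhyhyhhhyh and hhyhyhhhyhyhhhyhhhyhyhhhyh.

yhhhyhhhyhyhhhyhhhyhyhhhyhyhhhyhhhyhyhhhyh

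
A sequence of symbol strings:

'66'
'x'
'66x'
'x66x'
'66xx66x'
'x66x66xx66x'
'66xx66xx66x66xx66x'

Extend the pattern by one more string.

Each term (from the third on) is the two preceding terms concatenated in order: term 3 = 66·x = 66x.
Continuing: x66x66xx66x · 66xx66xx66x66xx66x gives term 8.

x66x66xx66x66xx66xx66x66xx66x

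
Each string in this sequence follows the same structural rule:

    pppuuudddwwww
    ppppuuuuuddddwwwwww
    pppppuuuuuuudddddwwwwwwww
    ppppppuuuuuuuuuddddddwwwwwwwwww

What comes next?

pppppppuuuuuuuuuuudddddddwwwwwwwwwwww

The n-th term is n+1 p's then 2n-1 u's then n+1 d's then 2n w's, where the shown terms are n = 2, 3, 4, 5.
At n = 6 the blocks have lengths 7, 11, 7, 12.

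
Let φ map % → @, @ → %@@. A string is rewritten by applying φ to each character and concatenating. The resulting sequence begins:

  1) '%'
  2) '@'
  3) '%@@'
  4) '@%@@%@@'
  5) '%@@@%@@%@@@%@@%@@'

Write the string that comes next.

Rewriting the 17 symbols of %@@@%@@%@@@%@@%@@ one by one yields @ %@@ %@@ %@@ @ %@@ %@@ @ %@@ %@@ %@@ @ %@@ %@@ @ %@@ %@@; concatenated:

@%@@%@@%@@@%@@%@@@%@@%@@%@@@%@@%@@@%@@%@@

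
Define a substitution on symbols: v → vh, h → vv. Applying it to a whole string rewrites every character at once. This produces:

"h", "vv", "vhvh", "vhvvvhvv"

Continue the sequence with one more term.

vhvvvhvhvhvvvhvh

Expanding vhvvvhvv: v→vh, h→vv, v→vh, v→vh, v→vh, h→vv, v→vh, v→vh. Concatenated: vh vv vh vh vh vv vh vh.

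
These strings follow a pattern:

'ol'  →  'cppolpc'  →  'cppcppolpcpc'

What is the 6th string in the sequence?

cppcppcppcppcppolpcpcpcpcpc

Every step adds cpp to the front and pc to the end of the previous string.
From cppcppolpcpc, 3 further steps: cppcppolpcpc → cppcppcppolpcpcpc → cppcppcppcppolpcpcpcpc → (answer).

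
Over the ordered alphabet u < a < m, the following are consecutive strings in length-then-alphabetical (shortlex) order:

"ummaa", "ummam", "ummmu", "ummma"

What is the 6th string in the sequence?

Stepping forward 2 times from ummma: ummma → ummmm, then the target.

auuuu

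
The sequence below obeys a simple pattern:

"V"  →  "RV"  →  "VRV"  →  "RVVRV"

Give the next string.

VRVRVVRV

From term 3 onward, concatenate the second-to-last term with the last: V·RV = VRV, RV·VRV = RVVRV, …
Continuing: VRV · RVVRV gives term 5.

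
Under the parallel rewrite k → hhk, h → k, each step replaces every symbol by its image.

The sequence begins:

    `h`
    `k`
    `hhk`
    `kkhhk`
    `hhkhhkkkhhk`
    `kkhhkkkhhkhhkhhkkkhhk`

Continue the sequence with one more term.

hhkhhkkkhhkhhkhhkkkhhkkkhhkkkhhkhhkhhkkkhhk

Replace each of the 21 characters of kkhhkkkhhkhhkhhkkkhhk in place — hhk hhk k k hhk hhk hhk k k hhk k k hhk k k hhk hhk hhk k k hhk — and concatenate.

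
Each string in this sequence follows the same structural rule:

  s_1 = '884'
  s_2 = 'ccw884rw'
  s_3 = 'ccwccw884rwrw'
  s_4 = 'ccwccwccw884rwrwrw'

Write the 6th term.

s(k+1) = ccw·s(k)·rw, so each term gains ccw as a prefix and rw as a suffix.
From ccwccwccw884rwrwrw, 2 further steps: ccwccwccw884rwrwrw → ccwccwccwccw884rwrwrwrw → (answer).

ccwccwccwccwccw884rwrwrwrwrw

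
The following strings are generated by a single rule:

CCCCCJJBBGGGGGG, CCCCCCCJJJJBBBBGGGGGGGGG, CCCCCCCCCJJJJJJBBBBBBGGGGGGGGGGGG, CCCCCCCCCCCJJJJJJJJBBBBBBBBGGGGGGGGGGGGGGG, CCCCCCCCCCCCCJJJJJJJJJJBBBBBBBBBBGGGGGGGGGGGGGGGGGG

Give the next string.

Reading off run lengths: C runs 5, 7, 9, 11, 13; J runs 2, 4, 6, 8, 10; B runs 2, 4, 6, 8, 10; G runs 6, 9, 12, 15, 18 — each is linear in n (n = 1, 2, …).
At n = 6 the blocks have lengths 15, 12, 12, 21.

CCCCCCCCCCCCCCCJJJJJJJJJJJJBBBBBBBBBBBBGGGGGGGGGGGGGGGGGGGGG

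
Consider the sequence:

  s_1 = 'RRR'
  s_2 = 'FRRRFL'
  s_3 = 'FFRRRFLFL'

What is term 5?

FFFFRRRFLFLFLFL

Each term wraps the previous one in F on the left and FL on the right.
From FFRRRFLFL, 2 further steps: FFRRRFLFL → FFFRRRFLFLFL → (answer).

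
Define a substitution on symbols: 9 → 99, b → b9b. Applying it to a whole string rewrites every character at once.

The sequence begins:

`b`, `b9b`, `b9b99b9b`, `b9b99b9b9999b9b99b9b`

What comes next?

φ(b9b99b9b9999b9b99b9b) expands symbol-by-symbol to b9b 99 b9b 99 99 b9b 99 b9b 99 99 99 99 b9b 99 b9b 99 99 b9b 99 b9b; joining the 20 pieces gives the next term.

b9b99b9b9999b9b99b9b99999999b9b99b9b9999b9b99b9b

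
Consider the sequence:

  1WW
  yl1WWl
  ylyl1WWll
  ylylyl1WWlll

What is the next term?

s(k+1) = yl·s(k)·l, so each term gains yl as a prefix and l as a suffix.
One more step from ylylyl1WWlll gives the answer.

ylylylyl1WWllll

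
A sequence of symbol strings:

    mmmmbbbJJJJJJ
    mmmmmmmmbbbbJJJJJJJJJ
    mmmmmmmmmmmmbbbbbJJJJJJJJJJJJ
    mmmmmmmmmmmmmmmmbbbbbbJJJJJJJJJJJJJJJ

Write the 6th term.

mmmmmmmmmmmmmmmmmmmmmmmmbbbbbbbbJJJJJJJJJJJJJJJJJJJJJ

Reading off run lengths: m runs 4, 8, 12, 16; b runs 3, 4, 5, 6; J runs 6, 9, 12, 15 — each is linear in n (n = 1, 2, …).
For term 6, n = 6, so the run lengths are 24, 8, 21.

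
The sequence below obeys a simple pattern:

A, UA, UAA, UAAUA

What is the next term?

UAAUAUAA

This is a Fibonacci-style word recurrence s(k) = s(k−1)·s(k−2): e.g. UA·A = UAA.
So term 5 is UAAUA·UAA.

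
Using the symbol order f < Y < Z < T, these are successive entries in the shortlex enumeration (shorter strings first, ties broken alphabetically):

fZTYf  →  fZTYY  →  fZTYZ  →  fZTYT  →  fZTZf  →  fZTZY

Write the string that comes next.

The successor of fZTZY increments the rightmost position that isn't already T and resets every position after it to f.

fZTZZ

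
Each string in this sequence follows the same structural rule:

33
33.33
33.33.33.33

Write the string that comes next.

Each string is two copies of the previous one joined by '.'.
Doubling 33.33.33.33 with '.' between the halves:

33.33.33.33.33.33.33.33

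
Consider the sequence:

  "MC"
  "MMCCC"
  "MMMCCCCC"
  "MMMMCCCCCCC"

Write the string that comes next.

MMMMMCCCCCCCCC

Each string has the form M^{n} C^{2n-1} (n = 1, 2, …).
At n = 5 the blocks have lengths 5, 9.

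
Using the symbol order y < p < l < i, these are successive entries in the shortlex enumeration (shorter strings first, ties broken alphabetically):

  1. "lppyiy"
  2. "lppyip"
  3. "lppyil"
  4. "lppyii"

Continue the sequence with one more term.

lpppyy

Treat lppyii as a base-4 numeral over the given alphabet and add one, carrying through any trailing i's.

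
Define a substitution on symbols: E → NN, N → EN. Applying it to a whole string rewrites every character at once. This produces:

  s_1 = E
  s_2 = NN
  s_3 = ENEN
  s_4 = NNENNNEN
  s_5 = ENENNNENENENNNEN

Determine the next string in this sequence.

NNENNNENENENNNENNNENNNENENENNNEN

φ(ENENNNENENENNNEN) expands symbol-by-symbol to NN EN NN EN EN EN NN EN NN EN NN EN EN EN NN EN; joining the 16 pieces gives the next term.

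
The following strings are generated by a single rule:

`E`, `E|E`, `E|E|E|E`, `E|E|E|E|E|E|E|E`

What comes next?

E|E|E|E|E|E|E|E|E|E|E|E|E|E|E|E

Each string is two copies of the previous one joined by '|'.
So the next term is two copies of E|E|E|E|E|E|E|E with '|' between the halves.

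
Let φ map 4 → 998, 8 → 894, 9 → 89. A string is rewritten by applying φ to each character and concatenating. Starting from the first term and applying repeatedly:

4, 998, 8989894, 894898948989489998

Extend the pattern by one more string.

φ(894898948989489998) expands symbol-by-symbol to 894 89 998 894 89 894 89 998 894 89 894 89 998 894 89 89 89 894; joining the 18 pieces gives the next term.

8948999889489894899988948989489998894898989894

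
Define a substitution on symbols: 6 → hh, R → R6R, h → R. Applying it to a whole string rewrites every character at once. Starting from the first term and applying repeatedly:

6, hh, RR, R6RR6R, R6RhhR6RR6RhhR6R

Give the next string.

Rewriting the 16 symbols of R6RhhR6RR6RhhR6R one by one yields R6R hh R6R R R R6R hh R6R R6R hh R6R R R R6R hh R6R; concatenated:

R6RhhR6RRRR6RhhR6RR6RhhR6RRRR6RhhR6R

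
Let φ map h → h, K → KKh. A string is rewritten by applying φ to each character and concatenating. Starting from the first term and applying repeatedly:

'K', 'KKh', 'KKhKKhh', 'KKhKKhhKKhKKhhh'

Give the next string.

KKhKKhhKKhKKhhhKKhKKhhKKhKKhhhh

φ(KKhKKhhKKhKKhhh) expands symbol-by-symbol to KKh KKh h KKh KKh h h KKh KKh h KKh KKh h h h; joining the 15 pieces gives the next term.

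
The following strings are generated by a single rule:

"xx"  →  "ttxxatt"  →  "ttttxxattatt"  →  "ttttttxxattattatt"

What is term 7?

Each term wraps the previous one in tt on the left and att on the right.
From ttttttxxattattatt, 3 further steps: ttttttxxattattatt → ttttttttxxattattattatt → ttttttttttxxattattattattatt → (answer).

ttttttttttttxxattattattattattatt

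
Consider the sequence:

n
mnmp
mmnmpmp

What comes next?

Each term wraps the previous one in m on the left and mp on the right.
Applying this once more to mmnmpmp:

mmmnmpmpmp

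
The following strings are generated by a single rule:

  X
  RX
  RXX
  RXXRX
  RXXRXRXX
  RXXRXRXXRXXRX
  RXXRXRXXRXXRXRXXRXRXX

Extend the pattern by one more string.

RXXRXRXXRXXRXRXXRXRXXRXXRXRXXRXXRX

This is a Fibonacci-style word recurrence s(k) = s(k−1)·s(k−2): e.g. RX·X = RXX.
So term 8 is RXXRXRXXRXXRXRXXRXRXX·RXXRXRXXRXXRX.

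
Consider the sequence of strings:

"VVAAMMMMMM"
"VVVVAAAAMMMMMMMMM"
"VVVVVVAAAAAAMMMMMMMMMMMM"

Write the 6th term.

VVVVVVVVVVVVAAAAAAAAAAAAMMMMMMMMMMMMMMMMMMMMM

Term n consists of 2n-2 V's, followed by 2n-2 A's, followed by 3n M's, where the shown terms are n = 2, 3, 4.
Setting n = 7 gives 12, 12, 21 characters in each block.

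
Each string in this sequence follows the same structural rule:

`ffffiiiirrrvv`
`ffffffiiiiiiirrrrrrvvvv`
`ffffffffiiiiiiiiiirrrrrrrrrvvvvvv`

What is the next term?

Each string has the form f^{2n+2} i^{3n+1} r^{3n} v^{2n} (n = 1, 2, …).
At n = 4 the blocks have lengths 10, 13, 12, 8.

ffffffffffiiiiiiiiiiiiirrrrrrrrrrrrvvvvvvvv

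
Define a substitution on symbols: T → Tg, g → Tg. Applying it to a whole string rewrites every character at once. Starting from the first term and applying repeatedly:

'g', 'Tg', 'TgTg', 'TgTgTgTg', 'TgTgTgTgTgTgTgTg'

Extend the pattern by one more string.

Rewriting the 16 symbols of TgTgTgTgTgTgTgTg one by one yields Tg Tg Tg Tg Tg Tg Tg Tg Tg Tg Tg Tg Tg Tg Tg Tg; concatenated:

TgTgTgTgTgTgTgTgTgTgTgTgTgTgTgTg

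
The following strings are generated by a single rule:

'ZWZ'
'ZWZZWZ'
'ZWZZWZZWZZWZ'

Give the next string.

Each string is two copies of the previous one concatenated.
Doubling ZWZZWZZWZZWZ:

ZWZZWZZWZZWZZWZZWZZWZZWZ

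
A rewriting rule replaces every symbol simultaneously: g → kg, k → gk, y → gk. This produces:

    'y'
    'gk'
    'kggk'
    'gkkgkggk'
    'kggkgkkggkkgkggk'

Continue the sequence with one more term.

Rewriting the 16 symbols of kggkgkkggkkgkggk one by one yields gk kg kg gk kg gk gk kg kg gk gk kg gk kg kg gk; concatenated:

gkkgkggkkggkgkkgkggkgkkggkkgkggk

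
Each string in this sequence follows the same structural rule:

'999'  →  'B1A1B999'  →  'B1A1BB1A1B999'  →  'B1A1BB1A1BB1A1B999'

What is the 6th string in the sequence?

Each term is the previous one with B1A1B prepended.
From B1A1BB1A1BB1A1B999, 2 further steps: B1A1BB1A1BB1A1B999 → B1A1BB1A1BB1A1BB1A1B999 → (answer).

B1A1BB1A1BB1A1BB1A1BB1A1B999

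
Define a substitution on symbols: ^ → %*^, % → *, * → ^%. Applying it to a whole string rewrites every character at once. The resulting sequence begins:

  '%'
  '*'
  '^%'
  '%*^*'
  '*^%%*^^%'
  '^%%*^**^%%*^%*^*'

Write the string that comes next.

%*^**^%%*^^%^%%*^**^%%*^*^%%*^^%

φ(^%%*^**^%%*^%*^*) expands symbol-by-symbol to %*^ * * ^% %*^ ^% ^% %*^ * * ^% %*^ * ^% %*^ ^%; joining the 16 pieces gives the next term.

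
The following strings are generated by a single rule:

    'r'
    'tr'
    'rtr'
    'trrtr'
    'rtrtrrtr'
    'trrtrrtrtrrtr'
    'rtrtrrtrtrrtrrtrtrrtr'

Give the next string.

This is a Fibonacci-style word recurrence s(k) = s(k−2)·s(k−1): e.g. r·tr = rtr.
The next term joins trrtrrtrtrrtr and rtrtrrtrtrrtrrtrtrrtr.

trrtrrtrtrrtrrtrtrrtrtrrtrrtrtrrtr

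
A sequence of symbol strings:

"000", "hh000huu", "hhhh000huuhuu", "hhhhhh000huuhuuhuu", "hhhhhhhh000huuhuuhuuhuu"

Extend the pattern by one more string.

Every step adds hh to the front and huu to the end of the previous string.
One more step from hhhhhhhh000huuhuuhuuhuu gives the answer.

hhhhhhhhhh000huuhuuhuuhuuhuu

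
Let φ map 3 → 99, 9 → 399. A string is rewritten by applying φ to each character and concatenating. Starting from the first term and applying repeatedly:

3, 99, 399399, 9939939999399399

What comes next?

39939999399399993993993993999939939999399399

Applying the rule to each of the 16 symbols of 9939939999399399 gives the pieces 399 399 99 399 399 99 399 399 399 399 99 399 399 99 399 399, which concatenate to the answer.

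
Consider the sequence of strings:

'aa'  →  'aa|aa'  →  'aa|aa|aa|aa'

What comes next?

Every step duplicates the string with '|' between the halves.
Doubling aa|aa|aa|aa with '|' between the halves:

aa|aa|aa|aa|aa|aa|aa|aa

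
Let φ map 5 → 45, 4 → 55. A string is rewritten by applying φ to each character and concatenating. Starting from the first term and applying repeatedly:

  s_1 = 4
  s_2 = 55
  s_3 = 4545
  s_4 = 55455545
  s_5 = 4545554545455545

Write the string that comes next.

55455545454555455545554545455545

Replace each of the 16 characters of 4545554545455545 in place — 55 45 55 45 45 45 55 45 55 45 55 45 45 45 55 45 — and concatenate.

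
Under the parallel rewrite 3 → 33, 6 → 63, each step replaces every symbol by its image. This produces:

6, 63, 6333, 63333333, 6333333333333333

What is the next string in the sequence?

Rewriting the 16 symbols of 6333333333333333 one by one yields 63 33 33 33 33 33 33 33 33 33 33 33 33 33 33 33; concatenated:

63333333333333333333333333333333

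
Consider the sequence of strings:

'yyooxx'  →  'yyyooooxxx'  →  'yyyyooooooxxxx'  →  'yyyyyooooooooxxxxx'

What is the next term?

yyyyyyooooooooooxxxxxx

Term n consists of n+1 y's, followed by 2n o's, followed by n+1 x's (n = 1, 2, …).
Setting n = 5 gives 6, 10, 6 characters in each block.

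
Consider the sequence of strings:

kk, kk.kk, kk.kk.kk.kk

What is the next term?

s(k+1) = s(k)·.·s(k) — each term doubles the last with '.' between the halves.
One more doubling of kk.kk.kk.kk gives the answer.

kk.kk.kk.kk.kk.kk.kk.kk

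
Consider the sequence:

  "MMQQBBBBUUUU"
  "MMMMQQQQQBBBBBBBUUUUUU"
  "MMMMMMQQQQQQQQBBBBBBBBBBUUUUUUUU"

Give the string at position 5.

Each string has the form M^{2n} Q^{3n-1} B^{3n+1} U^{2n+2} (n = 1, 2, …).
For term 5, n = 5, so the run lengths are 10, 14, 16, 12.

MMMMMMMMMMQQQQQQQQQQQQQQBBBBBBBBBBBBBBBBUUUUUUUUUUUU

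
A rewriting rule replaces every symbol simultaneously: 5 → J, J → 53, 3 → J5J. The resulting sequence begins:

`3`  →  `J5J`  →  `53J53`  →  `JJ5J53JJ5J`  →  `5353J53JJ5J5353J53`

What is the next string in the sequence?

JJ5JJJ5J53JJ5J5353J53JJ5JJJ5J53JJ5J

Replace each of the 18 characters of 5353J53JJ5J5353J53 in place — J J5J J J5J 53 J J5J 53 53 J 53 J J5J J J5J 53 J J5J — and concatenate.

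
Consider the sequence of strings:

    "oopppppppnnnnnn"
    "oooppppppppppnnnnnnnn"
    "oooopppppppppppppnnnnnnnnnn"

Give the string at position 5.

Reading off run lengths: o runs 2, 3, 4; p runs 7, 10, 13; n runs 6, 8, 10 — each is linear in n, where the shown terms are n = 2, 3, 4.
For term 5, n = 6, so the run lengths are 6, 19, 14.

oooooopppppppppppppppppppnnnnnnnnnnnnnn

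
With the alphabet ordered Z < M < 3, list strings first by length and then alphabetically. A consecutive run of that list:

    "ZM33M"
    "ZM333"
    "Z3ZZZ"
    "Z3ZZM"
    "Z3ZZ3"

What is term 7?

Z3ZMM

Stepping forward 2 times from Z3ZZ3: Z3ZZ3 → Z3ZMZ, then the target.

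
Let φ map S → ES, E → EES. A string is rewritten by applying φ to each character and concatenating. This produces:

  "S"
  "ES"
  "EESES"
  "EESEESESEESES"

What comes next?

EESEESESEESEESESEESESEESEESESEESES

φ(EESEESESEESES) expands symbol-by-symbol to EES EES ES EES EES ES EES ES EES EES ES EES ES; joining the 13 pieces gives the next term.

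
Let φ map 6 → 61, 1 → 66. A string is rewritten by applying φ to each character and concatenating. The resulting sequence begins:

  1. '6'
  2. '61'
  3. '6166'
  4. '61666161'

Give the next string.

Apply φ to 61666161 symbol by symbol: 6→61, 1→66, 6→61, 6→61, 6→61, 1→66, 6→61, 1→66; joined: 61 66 61 61 61 66 61 66.

6166616161666166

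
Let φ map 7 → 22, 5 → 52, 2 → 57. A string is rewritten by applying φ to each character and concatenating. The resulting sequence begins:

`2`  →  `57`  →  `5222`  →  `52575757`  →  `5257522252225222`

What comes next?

52575222525757575257575752575757

φ(5257522252225222) expands symbol-by-symbol to 52 57 52 22 52 57 57 57 52 57 57 57 52 57 57 57; joining the 16 pieces gives the next term.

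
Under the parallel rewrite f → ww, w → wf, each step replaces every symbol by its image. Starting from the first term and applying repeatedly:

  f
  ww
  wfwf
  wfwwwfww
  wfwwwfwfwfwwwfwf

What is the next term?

wfwwwfwfwfwwwfwwwfwwwfwfwfwwwfww

φ(wfwwwfwfwfwwwfwf) expands symbol-by-symbol to wf ww wf wf wf ww wf ww wf ww wf wf wf ww wf ww; joining the 16 pieces gives the next term.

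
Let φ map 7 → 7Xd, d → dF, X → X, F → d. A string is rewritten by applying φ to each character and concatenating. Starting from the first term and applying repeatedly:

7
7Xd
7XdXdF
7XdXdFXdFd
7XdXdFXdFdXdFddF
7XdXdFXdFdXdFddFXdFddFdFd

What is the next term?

7XdXdFXdFdXdFddFXdFddFdFdXdFddFdFddFddF

φ(7XdXdFXdFdXdFddFXdFddFdFd) expands symbol-by-symbol to 7Xd X dF X dF d X dF d dF X dF d dF dF d X dF d dF dF d dF d dF; joining the 25 pieces gives the next term.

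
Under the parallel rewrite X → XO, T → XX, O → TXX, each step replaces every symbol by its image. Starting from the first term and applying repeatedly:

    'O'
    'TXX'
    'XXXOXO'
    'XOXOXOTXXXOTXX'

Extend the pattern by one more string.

Rewriting the 14 symbols of XOXOXOTXXXOTXX one by one yields XO TXX XO TXX XO TXX XX XO XO XO TXX XX XO XO; concatenated:

XOTXXXOTXXXOTXXXXXOXOXOTXXXXXOXO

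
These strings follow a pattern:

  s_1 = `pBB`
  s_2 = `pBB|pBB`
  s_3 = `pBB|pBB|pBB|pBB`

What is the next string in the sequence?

Every step duplicates the string with '|' between the halves.
One more doubling of pBB|pBB|pBB|pBB gives the answer.

pBB|pBB|pBB|pBB|pBB|pBB|pBB|pBB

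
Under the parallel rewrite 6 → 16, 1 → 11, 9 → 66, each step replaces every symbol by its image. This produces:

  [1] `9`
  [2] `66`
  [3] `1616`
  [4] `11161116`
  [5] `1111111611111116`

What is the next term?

φ(1111111611111116) expands symbol-by-symbol to 11 11 11 11 11 11 11 16 11 11 11 11 11 11 11 16; joining the 16 pieces gives the next term.

11111111111111161111111111111116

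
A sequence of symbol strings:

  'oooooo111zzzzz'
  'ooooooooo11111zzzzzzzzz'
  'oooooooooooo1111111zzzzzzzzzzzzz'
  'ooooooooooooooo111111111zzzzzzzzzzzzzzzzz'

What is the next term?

Each string has the form o^{3n+3} 1^{2n+1} z^{4n+1} (n = 1, 2, …).
For the next term, n = 5, so the run lengths are 18, 11, 21.

oooooooooooooooooo11111111111zzzzzzzzzzzzzzzzzzzzz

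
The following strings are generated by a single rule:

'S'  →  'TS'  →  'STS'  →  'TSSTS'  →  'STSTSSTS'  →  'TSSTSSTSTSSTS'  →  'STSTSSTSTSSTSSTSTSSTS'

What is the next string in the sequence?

TSSTSSTSTSSTSSTSTSSTSTSSTSSTSTSSTS

Each term (from the third on) is the two preceding terms concatenated in order: term 3 = S·TS = STS.
So term 8 is TSSTSSTSTSSTS·STSTSSTSTSSTSSTSTSSTS.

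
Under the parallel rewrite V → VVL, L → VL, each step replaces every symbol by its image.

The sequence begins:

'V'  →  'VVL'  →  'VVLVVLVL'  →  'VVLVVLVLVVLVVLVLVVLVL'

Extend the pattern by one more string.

Rewriting the 21 symbols of VVLVVLVLVVLVVLVLVVLVL one by one yields VVL VVL VL VVL VVL VL VVL VL VVL VVL VL VVL VVL VL VVL VL VVL VVL VL VVL VL; concatenated:

VVLVVLVLVVLVVLVLVVLVLVVLVVLVLVVLVVLVLVVLVLVVLVVLVLVVLVL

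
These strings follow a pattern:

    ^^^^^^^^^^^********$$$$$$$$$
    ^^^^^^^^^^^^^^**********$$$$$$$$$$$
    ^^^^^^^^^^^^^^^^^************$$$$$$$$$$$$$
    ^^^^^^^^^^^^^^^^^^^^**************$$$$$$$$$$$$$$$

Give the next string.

^^^^^^^^^^^^^^^^^^^^^^^****************$$$$$$$$$$$$$$$$$

The n-th term is 3n+2 ^'s then 2n+2 *'s then 2n+3 $'s, where the shown terms are n = 3, 4, 5, 6.
At n = 7 the blocks have lengths 23, 16, 17.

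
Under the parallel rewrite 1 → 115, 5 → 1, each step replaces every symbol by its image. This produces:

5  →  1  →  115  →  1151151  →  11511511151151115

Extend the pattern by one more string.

11511511151151115115115111511511151151151

Applying the rule to each of the 17 symbols of 11511511151151115 gives the pieces 115 115 1 115 115 1 115 115 115 1 115 115 1 115 115 115 1, which concatenate to the answer.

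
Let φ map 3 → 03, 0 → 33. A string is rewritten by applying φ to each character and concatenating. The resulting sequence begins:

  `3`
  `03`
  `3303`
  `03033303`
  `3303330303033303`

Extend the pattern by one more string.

φ(3303330303033303) expands symbol-by-symbol to 03 03 33 03 03 03 33 03 33 03 33 03 03 03 33 03; joining the 16 pieces gives the next term.

03033303030333033303330303033303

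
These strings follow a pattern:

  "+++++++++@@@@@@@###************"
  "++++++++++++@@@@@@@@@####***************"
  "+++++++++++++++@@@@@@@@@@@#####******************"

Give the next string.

++++++++++++++++++@@@@@@@@@@@@@######*********************

The n-th term is 3n +'s then 2n+1 @'s then n #'s then 3n+3 *'s, where the shown terms are n = 3, 4, 5.
Setting n = 6 gives 18, 13, 6, 21 characters in each block.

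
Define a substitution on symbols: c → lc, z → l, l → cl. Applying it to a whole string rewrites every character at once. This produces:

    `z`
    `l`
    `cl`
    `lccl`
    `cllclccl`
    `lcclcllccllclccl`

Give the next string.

Rewriting the 16 symbols of lcclcllccllclccl one by one yields cl lc lc cl lc cl cl lc lc cl cl lc cl lc lc cl; concatenated:

cllclccllcclcllclcclcllccllclccl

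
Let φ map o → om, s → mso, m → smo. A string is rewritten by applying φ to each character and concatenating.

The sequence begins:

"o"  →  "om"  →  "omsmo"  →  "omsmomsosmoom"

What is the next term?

Rewriting the 13 symbols of omsmomsosmoom one by one yields om smo mso smo om smo mso om mso smo om om smo; concatenated:

omsmomsosmoomsmomsoommsosmoomomsmo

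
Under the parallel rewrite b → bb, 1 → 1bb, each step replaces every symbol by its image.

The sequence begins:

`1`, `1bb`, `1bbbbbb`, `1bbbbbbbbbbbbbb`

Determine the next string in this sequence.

Rewriting the 15 symbols of 1bbbbbbbbbbbbbb one by one yields 1bb bb bb bb bb bb bb bb bb bb bb bb bb bb bb; concatenated:

1bbbbbbbbbbbbbbbbbbbbbbbbbbbbbb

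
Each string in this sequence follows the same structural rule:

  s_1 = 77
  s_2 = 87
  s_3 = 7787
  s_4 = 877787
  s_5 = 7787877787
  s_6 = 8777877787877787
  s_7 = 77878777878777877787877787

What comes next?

877787778787778777878777878777877787877787

This is a Fibonacci-style word recurrence s(k) = s(k−2)·s(k−1): e.g. 77·87 = 7787.
The next term joins 8777877787877787 and 77878777878777877787877787.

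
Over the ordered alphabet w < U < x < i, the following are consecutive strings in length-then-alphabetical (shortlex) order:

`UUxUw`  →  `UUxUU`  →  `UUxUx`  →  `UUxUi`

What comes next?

The successor of UUxUi increments the rightmost position that isn't already i and resets every position after it to w.

UUxxw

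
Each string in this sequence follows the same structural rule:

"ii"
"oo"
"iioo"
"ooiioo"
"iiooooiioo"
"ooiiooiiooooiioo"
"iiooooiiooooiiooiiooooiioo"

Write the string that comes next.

ooiiooiiooooiiooiiooooiiooooiiooiiooooiioo

This is a Fibonacci-style word recurrence s(k) = s(k−2)·s(k−1): e.g. ii·oo = iioo.
So term 8 is ooiiooiiooooiioo·iiooooiiooooiiooiiooooiioo.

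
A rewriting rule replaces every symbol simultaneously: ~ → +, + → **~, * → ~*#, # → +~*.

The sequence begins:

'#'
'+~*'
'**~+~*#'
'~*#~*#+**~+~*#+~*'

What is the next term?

Rewriting the 17 symbols of ~*#~*#+**~+~*#+~* one by one yields + ~*# +~* + ~*# +~* **~ ~*# ~*# + **~ + ~*# +~* **~ + ~*#; concatenated:

+~*#+~*+~*#+~***~~*#~*#+**~+~*#+~***~+~*#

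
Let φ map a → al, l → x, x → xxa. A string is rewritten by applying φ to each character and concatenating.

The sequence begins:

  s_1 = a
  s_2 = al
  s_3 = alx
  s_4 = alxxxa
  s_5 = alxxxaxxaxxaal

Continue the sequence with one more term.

Applying the rule to each of the 14 symbols of alxxxaxxaxxaal gives the pieces al x xxa xxa xxa al xxa xxa al xxa xxa al al x, which concatenate to the answer.

alxxxaxxaxxaalxxaxxaalxxaxxaalalx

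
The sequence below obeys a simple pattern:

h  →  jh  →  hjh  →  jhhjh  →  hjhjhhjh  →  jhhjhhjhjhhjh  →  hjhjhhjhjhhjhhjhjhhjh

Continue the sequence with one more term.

jhhjhhjhjhhjhhjhjhhjhjhhjhhjhjhhjh

Each term (from the third on) is the two preceding terms concatenated in order: term 3 = h·jh = hjh.
So term 8 is jhhjhhjhjhhjh·hjhjhhjhjhhjhhjhjhhjh.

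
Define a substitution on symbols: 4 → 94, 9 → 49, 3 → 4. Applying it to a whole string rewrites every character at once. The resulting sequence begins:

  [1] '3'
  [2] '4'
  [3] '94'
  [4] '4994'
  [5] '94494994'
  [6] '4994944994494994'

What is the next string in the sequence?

Applying the rule to each of the 16 symbols of 4994944994494994 gives the pieces 94 49 49 94 49 94 94 49 49 94 94 49 94 49 49 94, which concatenate to the answer.

94494994499494494994944994494994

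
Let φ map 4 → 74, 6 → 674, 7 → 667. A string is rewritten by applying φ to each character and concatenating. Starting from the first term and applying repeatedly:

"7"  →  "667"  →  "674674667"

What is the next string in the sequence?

Apply φ to 674674667 symbol by symbol: 6→674, 7→667, 4→74, 6→674, 7→667, 4→74, 6→674, 6→674, 7→667; joined: 674 667 74 674 667 74 674 674 667.

6746677467466774674674667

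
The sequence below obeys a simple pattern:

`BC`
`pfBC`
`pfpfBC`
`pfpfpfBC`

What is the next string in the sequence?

pfpfpfpfBC

Every step adds pf at the front: s(k+1) = pf·s(k).
One more step from pfpfpfBC gives the answer.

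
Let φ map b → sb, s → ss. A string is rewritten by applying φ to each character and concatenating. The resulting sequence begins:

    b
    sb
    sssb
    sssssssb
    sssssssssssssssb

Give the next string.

sssssssssssssssssssssssssssssssb

φ(sssssssssssssssb) expands symbol-by-symbol to ss ss ss ss ss ss ss ss ss ss ss ss ss ss ss sb; joining the 16 pieces gives the next term.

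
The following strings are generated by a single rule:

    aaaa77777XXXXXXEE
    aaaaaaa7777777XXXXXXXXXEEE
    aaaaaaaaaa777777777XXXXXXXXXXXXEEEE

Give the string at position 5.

The n-th term is 3n-2 a's then 2n+1 7's then 3n X's then n E's, where the shown terms are n = 2, 3, 4.
Setting n = 6 gives 16, 13, 18, 6 characters in each block.

aaaaaaaaaaaaaaaa7777777777777XXXXXXXXXXXXXXXXXXEEEEEE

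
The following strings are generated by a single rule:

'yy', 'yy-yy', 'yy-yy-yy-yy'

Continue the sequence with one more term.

yy-yy-yy-yy-yy-yy-yy-yy

s(k+1) = s(k)·-·s(k) — each term doubles the last with '-' between the halves.
One more doubling of yy-yy-yy-yy gives the answer.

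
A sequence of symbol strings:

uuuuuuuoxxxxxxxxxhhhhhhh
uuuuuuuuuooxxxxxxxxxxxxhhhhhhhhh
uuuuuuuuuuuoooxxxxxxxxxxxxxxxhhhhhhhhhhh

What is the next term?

Each string has the form u^{2n+3} o^{n-1} x^{3n+3} h^{2n+3}, where the shown terms are n = 2, 3, 4.
Setting n = 5 gives 13, 4, 18, 13 characters in each block.

uuuuuuuuuuuuuooooxxxxxxxxxxxxxxxxxxhhhhhhhhhhhhh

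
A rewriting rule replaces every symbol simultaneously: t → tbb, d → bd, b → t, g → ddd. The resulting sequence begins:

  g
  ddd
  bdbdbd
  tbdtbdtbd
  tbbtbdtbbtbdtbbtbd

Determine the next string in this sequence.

φ(tbbtbdtbbtbdtbbtbd) expands symbol-by-symbol to tbb t t tbb t bd tbb t t tbb t bd tbb t t tbb t bd; joining the 18 pieces gives the next term.

tbbtttbbtbdtbbtttbbtbdtbbtttbbtbd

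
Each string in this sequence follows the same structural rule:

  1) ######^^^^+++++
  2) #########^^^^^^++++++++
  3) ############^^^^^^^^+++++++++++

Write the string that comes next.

###############^^^^^^^^^^++++++++++++++

Each string has the form #^{3n+3} ^^{2n+2} +^{3n+2} (n = 1, 2, …).
At n = 4 the blocks have lengths 15, 10, 14.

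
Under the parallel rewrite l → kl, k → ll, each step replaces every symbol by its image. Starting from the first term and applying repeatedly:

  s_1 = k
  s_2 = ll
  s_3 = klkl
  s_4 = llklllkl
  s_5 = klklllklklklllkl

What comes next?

llklllklklklllklllklllklklklllkl

φ(klklllklklklllkl) expands symbol-by-symbol to ll kl ll kl kl kl ll kl ll kl ll kl kl kl ll kl; joining the 16 pieces gives the next term.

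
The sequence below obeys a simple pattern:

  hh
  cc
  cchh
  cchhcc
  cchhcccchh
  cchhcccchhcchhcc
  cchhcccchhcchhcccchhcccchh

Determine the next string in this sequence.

cchhcccchhcchhcccchhcccchhcchhcccchhcchhcc

This is a Fibonacci-style word recurrence s(k) = s(k−1)·s(k−2): e.g. cc·hh = cchh.
So term 8 is cchhcccchhcchhcccchhcccchh·cchhcccchhcchhcc.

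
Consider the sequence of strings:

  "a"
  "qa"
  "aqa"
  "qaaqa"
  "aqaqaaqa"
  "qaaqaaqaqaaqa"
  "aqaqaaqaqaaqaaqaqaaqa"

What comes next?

This is a Fibonacci-style word recurrence s(k) = s(k−2)·s(k−1): e.g. a·qa = aqa.
So term 8 is qaaqaaqaqaaqa·aqaqaaqaqaaqaaqaqaaqa.

qaaqaaqaqaaqaaqaqaaqaqaaqaaqaqaaqa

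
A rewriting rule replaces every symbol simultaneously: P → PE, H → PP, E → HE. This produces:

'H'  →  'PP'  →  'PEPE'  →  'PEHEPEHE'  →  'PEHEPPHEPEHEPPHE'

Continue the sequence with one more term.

Rewriting the 16 symbols of PEHEPPHEPEHEPPHE one by one yields PE HE PP HE PE PE PP HE PE HE PP HE PE PE PP HE; concatenated:

PEHEPPHEPEPEPPHEPEHEPPHEPEPEPPHE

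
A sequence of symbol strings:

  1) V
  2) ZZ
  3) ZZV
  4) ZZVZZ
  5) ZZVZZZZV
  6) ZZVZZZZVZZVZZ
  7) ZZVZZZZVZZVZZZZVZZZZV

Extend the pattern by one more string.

ZZVZZZZVZZVZZZZVZZZZVZZVZZZZVZZVZZ

This is a Fibonacci-style word recurrence s(k) = s(k−1)·s(k−2): e.g. ZZ·V = ZZV.
The next term joins ZZVZZZZVZZVZZZZVZZZZV and ZZVZZZZVZZVZZ.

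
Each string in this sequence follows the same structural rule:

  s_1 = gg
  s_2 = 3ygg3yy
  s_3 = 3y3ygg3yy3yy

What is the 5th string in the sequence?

3y3y3y3ygg3yy3yy3yy3yy

Each term wraps the previous one in 3y on the left and 3yy on the right.
From 3y3ygg3yy3yy, 2 further steps: 3y3ygg3yy3yy → 3y3y3ygg3yy3yy3yy → (answer).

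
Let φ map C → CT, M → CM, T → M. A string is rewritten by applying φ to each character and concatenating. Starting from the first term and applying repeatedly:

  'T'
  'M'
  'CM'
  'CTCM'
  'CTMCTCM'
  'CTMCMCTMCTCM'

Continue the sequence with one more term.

Apply φ to CTMCMCTMCTCM symbol by symbol: C→CT, T→M, M→CM, C→CT, M→CM, C→CT, T→M, M→CM, C→CT, T→M, C→CT, M→CM; joined: CT M CM CT CM CT M CM CT M CT CM.

CTMCMCTCMCTMCMCTMCTCM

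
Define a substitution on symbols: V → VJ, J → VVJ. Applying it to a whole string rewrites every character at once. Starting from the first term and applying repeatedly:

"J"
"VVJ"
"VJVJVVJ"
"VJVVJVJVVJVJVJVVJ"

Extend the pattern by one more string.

Applying the rule to each of the 17 symbols of VJVVJVJVVJVJVJVVJ gives the pieces VJ VVJ VJ VJ VVJ VJ VVJ VJ VJ VVJ VJ VVJ VJ VVJ VJ VJ VVJ, which concatenate to the answer.

VJVVJVJVJVVJVJVVJVJVJVVJVJVVJVJVVJVJVJVVJ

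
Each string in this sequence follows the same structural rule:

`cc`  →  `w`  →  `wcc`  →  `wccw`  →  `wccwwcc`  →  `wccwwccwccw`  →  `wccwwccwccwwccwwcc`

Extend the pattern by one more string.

wccwwccwccwwccwwccwccwwccwccw

Each term (from the third on) is the previous term followed by the one before it: term 3 = w·cc = wcc.
The next term joins wccwwccwccwwccwwcc and wccwwccwccw.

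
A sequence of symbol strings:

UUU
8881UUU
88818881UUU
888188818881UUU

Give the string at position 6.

Each term is the previous one with 8881 prepended.
From 888188818881UUU, 2 further steps: 888188818881UUU → 8881888188818881UUU → (answer).

88818881888188818881UUU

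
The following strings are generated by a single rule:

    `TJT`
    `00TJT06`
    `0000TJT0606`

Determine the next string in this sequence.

000000TJT060606

Each term wraps the previous one in 00 on the left and 06 on the right.
So the next term is 00·0000TJT0606·06.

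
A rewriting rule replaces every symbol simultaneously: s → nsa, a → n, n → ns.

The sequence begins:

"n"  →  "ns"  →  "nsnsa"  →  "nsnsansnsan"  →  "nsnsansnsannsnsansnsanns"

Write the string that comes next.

Rewriting the 24 symbols of nsnsansnsannsnsansnsanns one by one yields ns nsa ns nsa n ns nsa ns nsa n ns ns nsa ns nsa n ns nsa ns nsa n ns ns nsa; concatenated:

nsnsansnsannsnsansnsannsnsnsansnsannsnsansnsannsnsnsa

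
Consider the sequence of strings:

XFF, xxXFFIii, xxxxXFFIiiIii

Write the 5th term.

Every step adds xx to the front and Iii to the end of the previous string.
From xxxxXFFIiiIii, 2 further steps: xxxxXFFIiiIii → xxxxxxXFFIiiIiiIii → (answer).

xxxxxxxxXFFIiiIiiIiiIii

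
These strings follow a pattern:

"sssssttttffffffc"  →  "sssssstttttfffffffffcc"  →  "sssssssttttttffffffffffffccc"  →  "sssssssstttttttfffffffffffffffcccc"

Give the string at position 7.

Each string has the form s^{n+3} t^{n+2} f^{3n} c^{n-1}, where the shown terms are n = 2, 3, 4, 5.
For term 7, n = 8, so the run lengths are 11, 10, 24, 7.

sssssssssssttttttttttffffffffffffffffffffffffccccccc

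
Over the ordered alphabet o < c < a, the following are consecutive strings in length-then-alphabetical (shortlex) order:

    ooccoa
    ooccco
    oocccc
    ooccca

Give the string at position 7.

ooccaa

Advancing 3 positions from ooccca through ooccca → ooccao → ooccac reaches term 7.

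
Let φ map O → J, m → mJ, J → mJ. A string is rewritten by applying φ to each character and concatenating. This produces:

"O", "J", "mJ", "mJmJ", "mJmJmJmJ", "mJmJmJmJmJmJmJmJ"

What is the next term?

φ(mJmJmJmJmJmJmJmJ) expands symbol-by-symbol to mJ mJ mJ mJ mJ mJ mJ mJ mJ mJ mJ mJ mJ mJ mJ mJ; joining the 16 pieces gives the next term.

mJmJmJmJmJmJmJmJmJmJmJmJmJmJmJmJ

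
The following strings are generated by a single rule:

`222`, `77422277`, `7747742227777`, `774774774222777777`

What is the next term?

s(k+1) = 774·s(k)·77, so each term gains 774 as a prefix and 77 as a suffix.
So the next term is 774·774774774222777777·77.

77477477477422277777777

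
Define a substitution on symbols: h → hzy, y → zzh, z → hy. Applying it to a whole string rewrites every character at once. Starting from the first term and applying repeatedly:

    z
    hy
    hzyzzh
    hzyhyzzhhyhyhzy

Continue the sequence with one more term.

Replace each of the 15 characters of hzyhyzzhhyhyhzy in place — hzy hy zzh hzy zzh hy hy hzy hzy zzh hzy zzh hzy hy zzh — and concatenate.

hzyhyzzhhzyzzhhyhyhzyhzyzzhhzyzzhhzyhyzzh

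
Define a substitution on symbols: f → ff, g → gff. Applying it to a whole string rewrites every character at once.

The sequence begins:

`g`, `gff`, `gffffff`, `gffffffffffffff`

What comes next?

Rewriting the 15 symbols of gffffffffffffff one by one yields gff ff ff ff ff ff ff ff ff ff ff ff ff ff ff; concatenated:

gffffffffffffffffffffffffffffff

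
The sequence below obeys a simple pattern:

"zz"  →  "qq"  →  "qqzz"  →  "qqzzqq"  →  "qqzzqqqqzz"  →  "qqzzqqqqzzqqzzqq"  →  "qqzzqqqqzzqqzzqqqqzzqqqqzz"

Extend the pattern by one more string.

qqzzqqqqzzqqzzqqqqzzqqqqzzqqzzqqqqzzqqzzqq

This is a Fibonacci-style word recurrence s(k) = s(k−1)·s(k−2): e.g. qq·zz = qqzz.
So term 8 is qqzzqqqqzzqqzzqqqqzzqqqqzz·qqzzqqqqzzqqzzqq.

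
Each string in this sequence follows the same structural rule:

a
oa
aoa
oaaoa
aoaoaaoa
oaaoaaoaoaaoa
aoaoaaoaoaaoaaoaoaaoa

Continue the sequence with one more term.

From term 3 onward, concatenate the second-to-last term with the last: a·oa = aoa, oa·aoa = oaaoa, …
So term 8 is oaaoaaoaoaaoa·aoaoaaoaoaaoaaoaoaaoa.

oaaoaaoaoaaoaaoaoaaoaoaaoaaoaoaaoa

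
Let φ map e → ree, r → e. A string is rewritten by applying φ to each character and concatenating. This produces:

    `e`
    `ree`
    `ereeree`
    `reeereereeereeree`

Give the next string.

φ(reeereereeereeree) expands symbol-by-symbol to e ree ree ree e ree ree e ree ree ree e ree ree e ree ree; joining the 17 pieces gives the next term.

ereereereeereereeereereereeereereeereeree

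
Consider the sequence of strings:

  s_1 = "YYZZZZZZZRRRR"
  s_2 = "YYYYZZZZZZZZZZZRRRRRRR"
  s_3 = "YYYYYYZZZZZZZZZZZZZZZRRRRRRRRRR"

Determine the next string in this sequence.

YYYYYYYYZZZZZZZZZZZZZZZZZZZRRRRRRRRRRRRR

The n-th term is 2n Y's then 4n+3 Z's then 3n+1 R's (n = 1, 2, …).
At n = 4 the blocks have lengths 8, 19, 13.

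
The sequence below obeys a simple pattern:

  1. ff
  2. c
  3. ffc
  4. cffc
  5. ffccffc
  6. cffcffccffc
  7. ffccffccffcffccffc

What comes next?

This is a Fibonacci-style word recurrence s(k) = s(k−2)·s(k−1): e.g. ff·c = ffc.
So term 8 is cffcffccffc·ffccffccffcffccffc.

cffcffccffcffccffccffcffccffc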